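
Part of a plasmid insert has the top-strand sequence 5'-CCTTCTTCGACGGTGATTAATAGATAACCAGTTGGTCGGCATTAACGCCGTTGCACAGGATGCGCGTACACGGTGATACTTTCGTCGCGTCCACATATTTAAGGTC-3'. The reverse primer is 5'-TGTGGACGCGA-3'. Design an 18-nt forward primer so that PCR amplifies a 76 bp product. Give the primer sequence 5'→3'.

The reverse primer's reverse complement TCGCGTCCACA matches the template at positions 85–95, so the product ends at position 95.
A 76 bp product then starts at position 95 − 76 + 1 = 20.
The forward primer is identical to the top strand there: ATAGATAACCAGTTGGTC.

5'-ATAGATAACCAGTTGGTC-3'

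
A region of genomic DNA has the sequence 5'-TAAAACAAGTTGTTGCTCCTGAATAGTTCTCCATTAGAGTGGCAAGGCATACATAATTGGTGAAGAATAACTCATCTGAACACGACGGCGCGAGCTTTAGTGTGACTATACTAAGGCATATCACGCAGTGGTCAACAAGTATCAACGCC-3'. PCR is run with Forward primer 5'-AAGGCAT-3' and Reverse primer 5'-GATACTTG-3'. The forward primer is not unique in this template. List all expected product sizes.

The forward primer AAGGCAT matches the top strand at positions 44–50, 113–119.
The reverse primer's reverse complement is CAAGTATC, matching at positions 136–143.
Each forward site pairs with the reverse site to give a product ending at position 143: sizes 100, 31 bp.

100 bp, 31 bp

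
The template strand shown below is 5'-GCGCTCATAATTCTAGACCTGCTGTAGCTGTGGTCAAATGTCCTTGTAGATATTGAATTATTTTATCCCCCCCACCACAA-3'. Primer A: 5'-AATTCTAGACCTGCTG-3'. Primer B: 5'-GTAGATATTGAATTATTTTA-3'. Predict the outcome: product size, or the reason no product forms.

Primer A (AATTCTAGACCTGCTG) matches the top strand at positions 9–24 (3' end points downstream).
Primer B (GTAGATATTGAATTATTTTA) also matches the top strand directly, at positions 46–65 — its reverse complement TAAAATAATTCAATATCTAC is not present.
Both primers anneal to the bottom strand with 3' ends pointing the same way, so neither can prime synthesis back toward the other.

No product — both primers anneal to the same strand and extend in the same direction.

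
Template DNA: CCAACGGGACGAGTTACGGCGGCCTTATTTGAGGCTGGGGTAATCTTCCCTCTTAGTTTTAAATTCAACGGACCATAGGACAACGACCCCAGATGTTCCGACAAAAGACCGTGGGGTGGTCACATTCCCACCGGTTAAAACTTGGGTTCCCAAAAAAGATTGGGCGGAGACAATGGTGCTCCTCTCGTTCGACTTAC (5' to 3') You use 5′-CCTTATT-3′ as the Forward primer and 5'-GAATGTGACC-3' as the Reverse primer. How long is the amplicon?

105 bp

Forward primer CCTTATT is found on the top strand at positions 23–29.
Reverse complement of the reverse primer: GGTCACATTC. This occurs on the top strand at positions 118–127.
Amplicon spans positions 23–127: 105 bp.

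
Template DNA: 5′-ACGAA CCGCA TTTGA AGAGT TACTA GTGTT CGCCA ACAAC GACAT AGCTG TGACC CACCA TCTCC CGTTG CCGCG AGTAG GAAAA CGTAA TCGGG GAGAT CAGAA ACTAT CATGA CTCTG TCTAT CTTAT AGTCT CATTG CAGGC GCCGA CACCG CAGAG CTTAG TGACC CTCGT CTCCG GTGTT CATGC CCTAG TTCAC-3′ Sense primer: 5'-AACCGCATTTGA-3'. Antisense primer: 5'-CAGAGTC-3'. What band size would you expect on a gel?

The forward primer matches the template at positions 4–15.
Taking the reverse complement of CAGAGTC gives GACTCTG, found at positions 114–120 on the template; the primer anneals here to the top strand with its 3' end pointing upstream.
Product length = (reverse-primer end) − (forward-primer start) + 1 = 120 − 4 + 1 = 117 bp.

117 bp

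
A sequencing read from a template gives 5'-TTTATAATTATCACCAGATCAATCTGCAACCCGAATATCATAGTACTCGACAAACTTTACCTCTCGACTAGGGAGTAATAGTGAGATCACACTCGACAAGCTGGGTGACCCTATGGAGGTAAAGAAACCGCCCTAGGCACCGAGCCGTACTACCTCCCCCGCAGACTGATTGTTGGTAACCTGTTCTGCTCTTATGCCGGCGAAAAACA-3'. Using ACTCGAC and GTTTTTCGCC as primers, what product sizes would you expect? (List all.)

The forward primer ACTCGAC matches the top strand at positions 45–51, 91–97.
The reverse primer's reverse complement is GGCGAAAAAC, matching at positions 199–208.
Each forward site pairs with the reverse site to give a product ending at position 208: sizes 164, 118 bp.

164 bp, 118 bp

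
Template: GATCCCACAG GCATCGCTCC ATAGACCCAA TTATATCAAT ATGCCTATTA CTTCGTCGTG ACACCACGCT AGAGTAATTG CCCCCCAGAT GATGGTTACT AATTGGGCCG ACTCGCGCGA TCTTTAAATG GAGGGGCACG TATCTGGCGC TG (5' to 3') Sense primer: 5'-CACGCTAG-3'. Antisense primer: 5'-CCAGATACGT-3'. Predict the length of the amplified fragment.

83 bp

Forward primer CACGCTAG is found on the top strand at positions 65–72.
Taking the reverse complement of CCAGATACGT gives ACGTATCTGG, found at positions 138–147 on the template; the primer anneals here to the top strand with its 3' end pointing upstream.
Product length = (reverse-primer end) − (forward-primer start) + 1 = 147 − 65 + 1 = 83 bp.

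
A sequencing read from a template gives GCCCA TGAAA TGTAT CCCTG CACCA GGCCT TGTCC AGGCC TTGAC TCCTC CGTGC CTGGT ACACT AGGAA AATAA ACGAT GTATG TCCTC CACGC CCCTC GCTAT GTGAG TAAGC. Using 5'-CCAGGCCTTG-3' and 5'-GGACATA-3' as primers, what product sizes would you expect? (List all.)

66 bp, 55 bp

The forward primer CCAGGCCTTG matches the top strand at positions 23–32, 34–43.
The reverse primer's reverse complement is TATGTCC, matching at positions 82–88.
Each forward site pairs with the reverse site to give a product ending at position 88: sizes 66, 55 bp.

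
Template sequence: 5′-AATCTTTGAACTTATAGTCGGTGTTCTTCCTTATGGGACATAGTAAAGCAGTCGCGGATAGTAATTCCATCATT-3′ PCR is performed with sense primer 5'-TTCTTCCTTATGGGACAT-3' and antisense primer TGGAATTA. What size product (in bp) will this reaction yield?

46 bp

Scanning the template, TTCTTCCTTATGGGACAT occurs at positions 24–41; this primer anneals to the bottom strand there with its 3' end pointing downstream.
Taking the reverse complement of TGGAATTA gives TAATTCCA, found at positions 62–69 on the template; the primer anneals here to the top strand with its 3' end pointing upstream.
Amplicon spans positions 24–69: 46 bp.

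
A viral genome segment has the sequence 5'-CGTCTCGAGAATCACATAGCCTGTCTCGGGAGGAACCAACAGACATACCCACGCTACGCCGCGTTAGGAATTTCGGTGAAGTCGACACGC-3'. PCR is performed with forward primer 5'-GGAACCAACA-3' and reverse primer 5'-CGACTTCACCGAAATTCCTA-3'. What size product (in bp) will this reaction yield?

53 bp

Scanning the template, GGAACCAACA occurs at positions 32–41; this primer anneals to the bottom strand there with its 3' end pointing downstream.
Reverse complement of the reverse primer: TAGGAATTTCGGTGAAGTCG. This occurs on the top strand at positions 65–84.
Product length = (reverse-primer end) − (forward-primer start) + 1 = 84 − 32 + 1 = 53 bp.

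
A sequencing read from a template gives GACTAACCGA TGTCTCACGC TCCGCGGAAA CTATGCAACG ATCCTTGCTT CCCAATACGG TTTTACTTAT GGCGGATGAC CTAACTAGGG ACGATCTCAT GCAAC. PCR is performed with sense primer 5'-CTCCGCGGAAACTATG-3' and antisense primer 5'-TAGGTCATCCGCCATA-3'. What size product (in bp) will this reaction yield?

Scanning the template, CTCCGCGGAAACTATG occurs at positions 20–35; this primer anneals to the bottom strand there with its 3' end pointing downstream.
The reverse primer's reverse complement is TATGGCGGATGACCTA, which matches the template at positions 68–83.
The product runs from position 20 to position 83, so its length is 83 − 20 + 1 = 64 bp.

64 bp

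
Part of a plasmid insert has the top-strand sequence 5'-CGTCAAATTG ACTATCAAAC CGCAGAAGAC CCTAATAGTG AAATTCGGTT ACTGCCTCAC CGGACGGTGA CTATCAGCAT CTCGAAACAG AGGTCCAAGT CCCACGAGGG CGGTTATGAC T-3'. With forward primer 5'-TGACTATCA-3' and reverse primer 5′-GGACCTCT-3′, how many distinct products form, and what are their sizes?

Two products: 88 bp, 29 bp

The forward primer TGACTATCA matches the top strand at positions 9–17, 68–76.
The reverse primer's reverse complement is AGAGGTCC, matching at positions 89–96.
Each forward site pairs with the reverse site to give a product ending at position 96: sizes 88, 29 bp.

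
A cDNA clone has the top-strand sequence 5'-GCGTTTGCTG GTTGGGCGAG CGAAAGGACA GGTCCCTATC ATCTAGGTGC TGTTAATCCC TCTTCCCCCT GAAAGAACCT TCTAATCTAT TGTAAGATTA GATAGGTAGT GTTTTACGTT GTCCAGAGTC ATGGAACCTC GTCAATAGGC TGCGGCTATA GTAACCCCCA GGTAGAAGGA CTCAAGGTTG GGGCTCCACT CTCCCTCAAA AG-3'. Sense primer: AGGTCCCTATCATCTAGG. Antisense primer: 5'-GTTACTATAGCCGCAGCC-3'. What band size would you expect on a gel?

Forward primer AGGTCCCTATCATCTAGG is found on the top strand at positions 30–47.
The reverse primer's reverse complement is GGCTGCGGCTATAGTAAC, which matches the template at positions 148–165.
Product length = (reverse-primer end) − (forward-primer start) + 1 = 165 − 30 + 1 = 136 bp.

136 bp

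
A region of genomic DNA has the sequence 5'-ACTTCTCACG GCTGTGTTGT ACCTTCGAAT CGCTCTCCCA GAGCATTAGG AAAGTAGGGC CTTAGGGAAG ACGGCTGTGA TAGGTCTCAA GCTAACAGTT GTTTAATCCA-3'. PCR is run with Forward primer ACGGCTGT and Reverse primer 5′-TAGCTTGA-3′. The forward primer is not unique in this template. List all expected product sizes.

87 bp, 24 bp

The forward primer ACGGCTGT matches the top strand at positions 8–15, 71–78.
The reverse primer's reverse complement is TCAAGCTA, matching at positions 87–94.
Each forward site pairs with the reverse site to give a product ending at position 94: sizes 87, 24 bp.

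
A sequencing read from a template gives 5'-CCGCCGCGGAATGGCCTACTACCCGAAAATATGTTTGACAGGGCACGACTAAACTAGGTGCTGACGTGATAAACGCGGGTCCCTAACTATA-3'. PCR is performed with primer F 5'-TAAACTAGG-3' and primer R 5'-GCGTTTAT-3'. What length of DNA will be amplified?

The forward primer matches the template at positions 50–58.
The reverse primer's reverse complement is ATAAACGC, which matches the template at positions 69–76.
Amplicon spans positions 50–76: 27 bp.

27 bp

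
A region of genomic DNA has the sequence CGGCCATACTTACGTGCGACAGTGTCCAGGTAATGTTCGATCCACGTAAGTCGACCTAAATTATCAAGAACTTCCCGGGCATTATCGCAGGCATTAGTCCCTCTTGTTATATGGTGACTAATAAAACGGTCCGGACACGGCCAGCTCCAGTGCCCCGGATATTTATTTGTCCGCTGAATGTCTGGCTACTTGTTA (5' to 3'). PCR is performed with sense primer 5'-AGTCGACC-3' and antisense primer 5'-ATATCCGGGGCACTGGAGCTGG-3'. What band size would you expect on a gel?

The forward primer matches the template at positions 49–56.
Taking the reverse complement of ATATCCGGGGCACTGGAGCTGG gives CCAGCTCCAGTGCCCCGGATAT, found at positions 141–162 on the template; the primer anneals here to the top strand with its 3' end pointing upstream.
Product length = (reverse-primer end) − (forward-primer start) + 1 = 162 − 49 + 1 = 114 bp.

114 bp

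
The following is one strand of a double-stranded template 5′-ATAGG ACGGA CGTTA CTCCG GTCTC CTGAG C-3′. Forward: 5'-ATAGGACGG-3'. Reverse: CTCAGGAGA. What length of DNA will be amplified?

The forward primer matches the template at positions 1–9.
Taking the reverse complement of CTCAGGAGA gives TCTCCTGAG, found at positions 22–30 on the template; the primer anneals here to the top strand with its 3' end pointing upstream.
Product length = (reverse-primer end) − (forward-primer start) + 1 = 30 − 1 + 1 = 30 bp.

30 bp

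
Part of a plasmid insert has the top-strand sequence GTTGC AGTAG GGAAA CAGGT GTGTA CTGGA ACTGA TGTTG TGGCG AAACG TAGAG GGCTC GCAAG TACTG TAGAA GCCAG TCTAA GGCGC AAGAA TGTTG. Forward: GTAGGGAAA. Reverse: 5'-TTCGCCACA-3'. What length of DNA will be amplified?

41 bp

Forward primer GTAGGGAAA is found on the top strand at positions 7–15.
Reverse complement of the reverse primer: TGTGGCGAA. This occurs on the top strand at positions 39–47.
Product length = (reverse-primer end) − (forward-primer start) + 1 = 47 − 7 + 1 = 41 bp.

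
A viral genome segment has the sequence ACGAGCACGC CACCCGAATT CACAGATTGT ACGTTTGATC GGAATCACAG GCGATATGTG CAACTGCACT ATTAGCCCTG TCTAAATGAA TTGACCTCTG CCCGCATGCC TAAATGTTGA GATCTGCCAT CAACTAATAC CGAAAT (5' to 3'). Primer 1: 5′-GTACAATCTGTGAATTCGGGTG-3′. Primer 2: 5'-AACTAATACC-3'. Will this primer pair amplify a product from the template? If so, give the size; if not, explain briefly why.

No product — the primers' 3' ends point away from each other.

Primer 1 (GTACAATCTGTGAATTCGGGTG) has reverse complement CACCCGAATTCACAGATTGTAC, which matches the top strand at positions 11–32; primer 1 anneals to the top strand there with its 3' end pointing upstream toward position 11.
Primer 2 (AACTAATACC) matches the top strand directly at positions 132–141; it anneals to the bottom strand with its 3' end pointing downstream toward position 141.
The 3' ends diverge (primer 1 extends toward position 1, primer 2 toward position 146), so the primers never converge on a shared product.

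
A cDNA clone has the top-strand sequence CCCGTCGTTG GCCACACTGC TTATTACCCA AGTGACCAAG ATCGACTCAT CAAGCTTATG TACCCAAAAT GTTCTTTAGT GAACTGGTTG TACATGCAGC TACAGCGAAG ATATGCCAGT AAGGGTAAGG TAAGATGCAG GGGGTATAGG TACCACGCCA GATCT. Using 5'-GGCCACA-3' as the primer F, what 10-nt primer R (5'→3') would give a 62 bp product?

The forward primer binds at positions 10–16, so a 62 bp product ends at position 10 + 62 − 1 = 71.
The reverse primer anneals to the top strand over positions 62–71, i.e. to ACCCAAAATG.
Its sequence written 5'→3' is the reverse complement: CATTTTGGGT.

5'-CATTTTGGGT-3'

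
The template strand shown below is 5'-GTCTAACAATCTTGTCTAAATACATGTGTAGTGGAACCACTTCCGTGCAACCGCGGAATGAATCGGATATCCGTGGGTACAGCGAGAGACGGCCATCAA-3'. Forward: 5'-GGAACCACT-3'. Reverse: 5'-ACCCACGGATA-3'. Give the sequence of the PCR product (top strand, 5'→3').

The forward primer matches the template at positions 33–41.
Reverse complement of the reverse primer: TATCCGTGGGT. This occurs on the top strand at positions 68–78.
The product is the template from position 33 through 78 (46 bp).

5'-GGAACCACTTCCGTGCAACCGCGGAATGAATCGGATATCCGTGGGT-3'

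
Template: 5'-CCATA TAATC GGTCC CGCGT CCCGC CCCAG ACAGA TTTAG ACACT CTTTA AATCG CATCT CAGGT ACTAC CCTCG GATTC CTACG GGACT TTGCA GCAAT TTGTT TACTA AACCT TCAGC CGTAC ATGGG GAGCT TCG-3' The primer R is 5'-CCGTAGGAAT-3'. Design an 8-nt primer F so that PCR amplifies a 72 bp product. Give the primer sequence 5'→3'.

The reverse primer's reverse complement ATTCCTACGG matches the template at positions 77–86, so the product ends at position 86.
A 72 bp product then starts at position 86 − 72 + 1 = 15.
The forward primer is identical to the top strand there: CCGCGTCC.

5'-CCGCGTCC-3'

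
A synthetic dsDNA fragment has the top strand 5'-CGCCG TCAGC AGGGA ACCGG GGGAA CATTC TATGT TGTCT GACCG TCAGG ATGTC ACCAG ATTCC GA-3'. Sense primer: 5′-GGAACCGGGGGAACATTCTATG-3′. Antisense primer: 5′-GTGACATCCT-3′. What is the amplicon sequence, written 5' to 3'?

5'-GGAACCGGGGGAACATTCTATGTTGTCTGACCGTCAGGATGTCAC-3'

Scanning the template, GGAACCGGGGGAACATTCTATG occurs at positions 13–34; this primer anneals to the bottom strand there with its 3' end pointing downstream.
Taking the reverse complement of GTGACATCCT gives AGGATGTCAC, found at positions 48–57 on the template; the primer anneals here to the top strand with its 3' end pointing upstream.
The product is the template from position 13 through 57 (45 bp).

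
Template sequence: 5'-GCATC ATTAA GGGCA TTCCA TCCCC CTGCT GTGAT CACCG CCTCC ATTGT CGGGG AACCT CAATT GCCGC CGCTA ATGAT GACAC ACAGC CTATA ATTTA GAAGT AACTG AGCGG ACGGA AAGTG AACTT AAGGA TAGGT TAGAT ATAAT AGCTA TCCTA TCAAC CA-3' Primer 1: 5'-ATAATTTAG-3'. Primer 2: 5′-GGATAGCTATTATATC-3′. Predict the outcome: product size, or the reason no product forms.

Primer 1 (ATAATTTAG) matches the top strand at positions 93–101; it acts as a forward primer.
Primer 2's reverse complement is GATATAATAGCTATCC, matching the top strand at positions 143–158; it acts as a reverse primer.
The 3' ends face each other across positions 93–158, giving a 66 bp product.

Yes — a 66 bp product.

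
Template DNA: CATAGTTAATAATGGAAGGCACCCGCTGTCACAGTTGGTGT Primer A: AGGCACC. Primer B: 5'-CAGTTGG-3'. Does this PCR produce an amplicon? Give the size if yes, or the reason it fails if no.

Primer A (AGGCACC) matches the top strand at positions 17–23 (3' end points downstream).
Primer B (CAGTTGG) also matches the top strand directly, at positions 32–38 — its reverse complement CCAACTG is not present.
Both primers anneal to the bottom strand with 3' ends pointing the same way, so neither can prime synthesis back toward the other.

No product — both primers anneal to the same strand and extend in the same direction.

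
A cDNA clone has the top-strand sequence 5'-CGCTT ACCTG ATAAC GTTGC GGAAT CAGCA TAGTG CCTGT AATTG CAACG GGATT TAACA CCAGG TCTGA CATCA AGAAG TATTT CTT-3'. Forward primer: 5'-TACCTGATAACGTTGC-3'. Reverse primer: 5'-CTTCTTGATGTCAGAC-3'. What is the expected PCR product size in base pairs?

76 bp

Forward primer TACCTGATAACGTTGC is found on the top strand at positions 5–20.
The reverse primer's reverse complement is GTCTGACATCAAGAAG, which matches the template at positions 65–80.
The product runs from position 5 to position 80, so its length is 80 − 5 + 1 = 76 bp.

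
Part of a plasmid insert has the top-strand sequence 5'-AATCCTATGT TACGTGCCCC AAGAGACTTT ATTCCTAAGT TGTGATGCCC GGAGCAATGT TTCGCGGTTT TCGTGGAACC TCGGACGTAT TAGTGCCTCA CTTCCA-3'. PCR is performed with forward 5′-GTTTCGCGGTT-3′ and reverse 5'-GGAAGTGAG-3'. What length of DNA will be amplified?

47 bp

Forward primer GTTTCGCGGTT is found on the top strand at positions 59–69.
Taking the reverse complement of GGAAGTGAG gives CTCACTTCC, found at positions 97–105 on the template; the primer anneals here to the top strand with its 3' end pointing upstream.
Amplicon spans positions 59–105: 47 bp.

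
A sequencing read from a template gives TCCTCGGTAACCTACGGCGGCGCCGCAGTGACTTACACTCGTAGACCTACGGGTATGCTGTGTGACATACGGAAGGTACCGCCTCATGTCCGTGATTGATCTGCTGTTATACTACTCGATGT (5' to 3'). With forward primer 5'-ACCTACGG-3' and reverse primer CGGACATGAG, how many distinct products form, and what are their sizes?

Two products: 83 bp, 48 bp

The forward primer ACCTACGG matches the top strand at positions 10–17, 45–52.
The reverse primer's reverse complement is CTCATGTCCG, matching at positions 83–92.
Each forward site pairs with the reverse site to give a product ending at position 92: sizes 83, 48 bp.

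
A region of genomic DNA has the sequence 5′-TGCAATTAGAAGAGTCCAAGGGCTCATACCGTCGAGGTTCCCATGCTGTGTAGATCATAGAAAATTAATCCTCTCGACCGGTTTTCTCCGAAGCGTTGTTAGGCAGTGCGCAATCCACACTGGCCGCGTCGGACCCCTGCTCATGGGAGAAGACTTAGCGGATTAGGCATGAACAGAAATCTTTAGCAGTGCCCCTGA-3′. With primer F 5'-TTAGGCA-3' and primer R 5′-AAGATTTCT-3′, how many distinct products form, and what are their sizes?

Two products: 85 bp, 21 bp

The forward primer TTAGGCA matches the top strand at positions 99–105, 163–169.
The reverse primer's reverse complement is AGAAATCTT, matching at positions 175–183.
Each forward site pairs with the reverse site to give a product ending at position 183: sizes 85, 21 bp.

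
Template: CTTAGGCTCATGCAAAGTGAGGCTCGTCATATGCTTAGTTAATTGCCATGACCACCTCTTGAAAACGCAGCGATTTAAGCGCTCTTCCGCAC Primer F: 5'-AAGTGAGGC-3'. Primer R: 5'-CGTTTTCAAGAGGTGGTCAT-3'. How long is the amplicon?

53 bp

The forward primer matches the template at positions 15–23.
Reverse complement of the reverse primer: ATGACCACCTCTTGAAAACG. This occurs on the top strand at positions 48–67.
Product length = (reverse-primer end) − (forward-primer start) + 1 = 67 − 15 + 1 = 53 bp.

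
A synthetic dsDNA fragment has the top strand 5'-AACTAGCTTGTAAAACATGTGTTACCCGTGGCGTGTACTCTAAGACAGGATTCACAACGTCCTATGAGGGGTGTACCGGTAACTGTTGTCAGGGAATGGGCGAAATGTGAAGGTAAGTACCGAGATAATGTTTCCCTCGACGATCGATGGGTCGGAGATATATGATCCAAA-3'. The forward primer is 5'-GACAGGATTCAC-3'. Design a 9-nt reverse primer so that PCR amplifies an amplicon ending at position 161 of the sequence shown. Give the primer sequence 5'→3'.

5'-ATATCTCCG-3'

The forward primer binds at positions 44–55; the product's 3' end on the top strand is position 161.
The reverse primer anneals to the top strand over positions 153–161, i.e. to CGGAGATAT.
Its sequence written 5'→3' is the reverse complement: ATATCTCCG.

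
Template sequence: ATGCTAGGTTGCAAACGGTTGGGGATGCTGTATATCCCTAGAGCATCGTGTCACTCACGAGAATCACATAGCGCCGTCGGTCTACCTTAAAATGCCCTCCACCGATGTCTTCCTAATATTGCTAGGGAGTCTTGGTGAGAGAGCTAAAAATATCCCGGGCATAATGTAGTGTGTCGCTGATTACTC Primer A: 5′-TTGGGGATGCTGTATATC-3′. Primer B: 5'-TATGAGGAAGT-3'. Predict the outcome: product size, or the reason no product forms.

No product — primer B has no binding site in the template.

Primer B (TATGAGGAAGT) does not match the top strand, and its reverse complement ACTTCCTCATA does not match either.
With no annealing site for primer B, no amplification occurs.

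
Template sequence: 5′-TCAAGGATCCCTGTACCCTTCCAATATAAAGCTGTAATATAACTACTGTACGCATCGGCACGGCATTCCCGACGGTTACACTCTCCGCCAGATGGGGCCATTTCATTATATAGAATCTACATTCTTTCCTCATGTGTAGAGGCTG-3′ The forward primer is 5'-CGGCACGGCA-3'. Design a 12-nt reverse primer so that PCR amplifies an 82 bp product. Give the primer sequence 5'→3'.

The forward primer binds at positions 56–65, so an 82 bp product ends at position 56 + 82 − 1 = 137.
The reverse primer anneals to the top strand over positions 126–137, i.e. to TTCCTCATGTGT.
Its sequence written 5'→3' is the reverse complement: ACACATGAGGAA.

5'-ACACATGAGGAA-3'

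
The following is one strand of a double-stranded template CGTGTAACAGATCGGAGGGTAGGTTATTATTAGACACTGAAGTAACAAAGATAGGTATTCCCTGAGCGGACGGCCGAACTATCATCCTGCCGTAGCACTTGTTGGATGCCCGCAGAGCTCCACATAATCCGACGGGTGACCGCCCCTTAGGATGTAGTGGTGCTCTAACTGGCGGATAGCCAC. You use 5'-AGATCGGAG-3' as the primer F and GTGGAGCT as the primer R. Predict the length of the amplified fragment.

115 bp

The forward primer matches the template at positions 9–17.
Reverse complement of the reverse primer: AGCTCCAC. This occurs on the top strand at positions 116–123.
Amplicon spans positions 9–123: 115 bp.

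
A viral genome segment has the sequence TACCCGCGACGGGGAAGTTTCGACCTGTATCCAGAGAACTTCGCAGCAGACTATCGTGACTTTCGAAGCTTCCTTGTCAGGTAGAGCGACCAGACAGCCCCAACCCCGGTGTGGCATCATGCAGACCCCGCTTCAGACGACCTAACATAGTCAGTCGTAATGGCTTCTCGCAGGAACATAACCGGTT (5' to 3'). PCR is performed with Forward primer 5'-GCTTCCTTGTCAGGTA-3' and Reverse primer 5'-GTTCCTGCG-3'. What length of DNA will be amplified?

110 bp

Scanning the template, GCTTCCTTGTCAGGTA occurs at positions 68–83; this primer anneals to the bottom strand there with its 3' end pointing downstream.
Taking the reverse complement of GTTCCTGCG gives CGCAGGAAC, found at positions 169–177 on the template; the primer anneals here to the top strand with its 3' end pointing upstream.
The product runs from position 68 to position 177, so its length is 177 − 68 + 1 = 110 bp.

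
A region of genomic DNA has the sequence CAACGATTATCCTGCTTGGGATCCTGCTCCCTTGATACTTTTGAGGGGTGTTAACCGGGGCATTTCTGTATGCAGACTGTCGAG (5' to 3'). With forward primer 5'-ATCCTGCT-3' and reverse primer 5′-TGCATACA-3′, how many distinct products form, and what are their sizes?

Two products: 66 bp, 54 bp

The forward primer ATCCTGCT matches the top strand at positions 9–16, 21–28.
The reverse primer's reverse complement is TGTATGCA, matching at positions 67–74.
Each forward site pairs with the reverse site to give a product ending at position 74: sizes 66, 54 bp.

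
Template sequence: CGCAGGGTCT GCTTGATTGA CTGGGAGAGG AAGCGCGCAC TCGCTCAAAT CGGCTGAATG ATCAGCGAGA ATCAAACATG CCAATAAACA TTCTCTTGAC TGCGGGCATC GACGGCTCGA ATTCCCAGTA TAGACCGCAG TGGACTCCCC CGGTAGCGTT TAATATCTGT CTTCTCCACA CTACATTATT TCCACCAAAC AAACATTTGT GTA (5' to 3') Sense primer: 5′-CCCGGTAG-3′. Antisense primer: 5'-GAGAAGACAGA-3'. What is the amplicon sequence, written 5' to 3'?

5'-CCCGGTAGCGTTTAATATCTGTCTTCTC-3'

The forward primer matches the template at positions 149–156.
The reverse primer's reverse complement is TCTGTCTTCTC, which matches the template at positions 166–176.
The product is the template from position 149 through 176 (28 bp).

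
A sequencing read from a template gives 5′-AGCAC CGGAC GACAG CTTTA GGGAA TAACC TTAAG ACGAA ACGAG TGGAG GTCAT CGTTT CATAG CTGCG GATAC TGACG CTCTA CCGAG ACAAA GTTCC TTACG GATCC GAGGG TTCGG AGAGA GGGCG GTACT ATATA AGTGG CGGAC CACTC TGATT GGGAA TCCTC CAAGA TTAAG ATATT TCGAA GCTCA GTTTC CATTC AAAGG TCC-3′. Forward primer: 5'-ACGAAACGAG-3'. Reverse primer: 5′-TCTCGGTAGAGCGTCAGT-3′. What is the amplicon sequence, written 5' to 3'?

5'-ACGAAACGAGTGGAGGTCATCGTTTCATAGCTGCGGATACTGACGCTCTACCGAGA-3'

The forward primer matches the template at positions 36–45.
The reverse primer's reverse complement is ACTGACGCTCTACCGAGA, which matches the template at positions 74–91.
The product is the template from position 36 through 91 (56 bp).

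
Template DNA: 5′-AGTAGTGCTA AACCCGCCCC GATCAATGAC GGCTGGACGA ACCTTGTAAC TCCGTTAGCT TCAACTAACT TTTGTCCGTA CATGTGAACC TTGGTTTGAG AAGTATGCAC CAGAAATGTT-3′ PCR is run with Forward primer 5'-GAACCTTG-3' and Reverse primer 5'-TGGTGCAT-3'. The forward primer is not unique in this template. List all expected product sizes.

74 bp, 27 bp

The forward primer GAACCTTG matches the top strand at positions 39–46, 86–93.
The reverse primer's reverse complement is ATGCACCA, matching at positions 105–112.
Each forward site pairs with the reverse site to give a product ending at position 112: sizes 74, 27 bp.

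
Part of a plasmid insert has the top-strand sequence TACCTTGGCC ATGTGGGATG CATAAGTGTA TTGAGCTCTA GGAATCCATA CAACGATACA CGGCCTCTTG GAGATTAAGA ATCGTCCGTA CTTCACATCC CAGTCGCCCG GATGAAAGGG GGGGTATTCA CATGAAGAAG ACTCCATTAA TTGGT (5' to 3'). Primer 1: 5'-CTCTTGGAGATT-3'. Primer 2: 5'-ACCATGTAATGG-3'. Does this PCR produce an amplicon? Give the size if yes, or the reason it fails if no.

No product — primer 2 has no binding site in the template.

Primer 2 (ACCATGTAATGG) does not match the top strand, and its reverse complement CCATTACATGGT does not match either.
With no annealing site for primer 2, no amplification occurs.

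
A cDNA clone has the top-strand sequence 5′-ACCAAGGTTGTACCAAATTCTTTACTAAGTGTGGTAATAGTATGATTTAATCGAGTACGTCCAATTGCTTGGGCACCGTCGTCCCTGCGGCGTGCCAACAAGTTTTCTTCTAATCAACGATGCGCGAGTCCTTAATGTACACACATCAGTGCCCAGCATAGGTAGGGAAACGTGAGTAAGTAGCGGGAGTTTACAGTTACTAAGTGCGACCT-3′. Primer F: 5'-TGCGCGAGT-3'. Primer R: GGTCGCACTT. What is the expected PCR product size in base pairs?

The forward primer matches the template at positions 121–129.
Reverse complement of the reverse primer: AAGTGCGACC. This occurs on the top strand at positions 202–211.
Amplicon spans positions 121–211: 91 bp.

91 bp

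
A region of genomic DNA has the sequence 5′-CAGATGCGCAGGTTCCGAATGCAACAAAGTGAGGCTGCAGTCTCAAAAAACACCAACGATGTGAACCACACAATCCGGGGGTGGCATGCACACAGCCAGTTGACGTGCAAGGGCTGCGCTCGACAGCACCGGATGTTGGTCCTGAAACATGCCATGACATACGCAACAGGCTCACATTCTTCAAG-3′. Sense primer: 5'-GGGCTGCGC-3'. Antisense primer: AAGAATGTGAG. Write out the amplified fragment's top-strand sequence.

Scanning the template, GGGCTGCGC occurs at positions 111–119; this primer anneals to the bottom strand there with its 3' end pointing downstream.
Reverse complement of the reverse primer: CTCACATTCTT. This occurs on the top strand at positions 171–181.
The product is the template from position 111 through 181 (71 bp).

5'-GGGCTGCGCTCGACAGCACCGGATGTTGGTCCTGAAACATGCCATGACATACGCAACAGGCTCACATTCTT-3'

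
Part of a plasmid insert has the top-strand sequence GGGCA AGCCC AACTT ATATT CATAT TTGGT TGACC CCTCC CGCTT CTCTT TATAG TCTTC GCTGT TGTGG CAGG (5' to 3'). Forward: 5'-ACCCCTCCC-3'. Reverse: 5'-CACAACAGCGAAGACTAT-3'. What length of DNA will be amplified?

Forward primer ACCCCTCCC is found on the top strand at positions 33–41.
Taking the reverse complement of CACAACAGCGAAGACTAT gives ATAGTCTTCGCTGTTGTG, found at positions 52–69 on the template; the primer anneals here to the top strand with its 3' end pointing upstream.
Amplicon spans positions 33–69: 37 bp.

37 bp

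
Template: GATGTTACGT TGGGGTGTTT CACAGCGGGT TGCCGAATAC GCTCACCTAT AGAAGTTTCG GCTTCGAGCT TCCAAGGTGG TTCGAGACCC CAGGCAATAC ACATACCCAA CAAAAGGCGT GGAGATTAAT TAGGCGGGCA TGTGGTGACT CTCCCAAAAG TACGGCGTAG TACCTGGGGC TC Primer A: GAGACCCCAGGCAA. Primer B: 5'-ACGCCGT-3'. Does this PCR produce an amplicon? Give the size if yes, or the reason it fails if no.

Yes — an 85 bp product.

Primer A (GAGACCCCAGGCAA) matches the top strand at positions 84–97; it acts as a forward primer.
Primer B's reverse complement is ACGGCGT, matching the top strand at positions 162–168; it acts as a reverse primer.
The 3' ends face each other across positions 84–168, giving an 85 bp product.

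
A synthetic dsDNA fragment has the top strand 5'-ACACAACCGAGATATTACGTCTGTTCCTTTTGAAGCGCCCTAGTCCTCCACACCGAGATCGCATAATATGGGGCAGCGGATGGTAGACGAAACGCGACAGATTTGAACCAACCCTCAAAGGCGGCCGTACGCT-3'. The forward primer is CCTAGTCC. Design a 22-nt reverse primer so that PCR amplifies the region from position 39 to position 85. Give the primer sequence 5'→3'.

The product's 3' end on the top strand is position 85.
The reverse primer anneals to the top strand over positions 64–85, i.e. to TAATATGGGGCAGCGGATGGTA.
Its sequence written 5'→3' is the reverse complement: TACCATCCGCTGCCCCATATTA.

5'-TACCATCCGCTGCCCCATATTA-3'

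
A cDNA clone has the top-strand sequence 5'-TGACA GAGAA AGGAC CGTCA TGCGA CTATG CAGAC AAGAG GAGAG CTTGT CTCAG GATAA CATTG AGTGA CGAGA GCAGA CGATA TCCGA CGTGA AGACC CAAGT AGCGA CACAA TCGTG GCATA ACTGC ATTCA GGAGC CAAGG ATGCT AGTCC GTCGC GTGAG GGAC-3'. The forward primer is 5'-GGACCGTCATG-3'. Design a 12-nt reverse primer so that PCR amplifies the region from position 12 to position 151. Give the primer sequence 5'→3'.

5'-TAGCATCCTTGG-3'

The product's 3' end on the top strand is position 151.
The reverse primer anneals to the top strand over positions 140–151, i.e. to CCAAGGATGCTA.
Its sequence written 5'→3' is the reverse complement: TAGCATCCTTGG.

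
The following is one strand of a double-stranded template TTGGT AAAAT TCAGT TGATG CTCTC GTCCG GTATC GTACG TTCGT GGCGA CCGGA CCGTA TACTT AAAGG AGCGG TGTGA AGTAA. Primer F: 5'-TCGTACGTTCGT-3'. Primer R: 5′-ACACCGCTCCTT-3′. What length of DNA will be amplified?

45 bp

Forward primer TCGTACGTTCGT is found on the top strand at positions 34–45.
The reverse primer's reverse complement is AAGGAGCGGTGT, which matches the template at positions 67–78.
Amplicon spans positions 34–78: 45 bp.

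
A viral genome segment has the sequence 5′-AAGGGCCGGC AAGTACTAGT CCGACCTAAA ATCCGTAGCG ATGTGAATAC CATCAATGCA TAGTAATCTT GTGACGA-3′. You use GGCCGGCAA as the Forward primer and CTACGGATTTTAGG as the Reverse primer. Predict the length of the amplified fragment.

The forward primer matches the template at positions 4–12.
Reverse complement of the reverse primer: CCTAAAATCCGTAG. This occurs on the top strand at positions 25–38.
The product runs from position 4 to position 38, so its length is 38 − 4 + 1 = 35 bp.

35 bp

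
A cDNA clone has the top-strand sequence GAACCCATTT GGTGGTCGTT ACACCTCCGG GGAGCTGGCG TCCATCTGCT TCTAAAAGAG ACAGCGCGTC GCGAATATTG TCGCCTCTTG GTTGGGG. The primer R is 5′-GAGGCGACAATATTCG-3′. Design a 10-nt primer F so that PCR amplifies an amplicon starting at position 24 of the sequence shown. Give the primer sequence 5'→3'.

5'-CCTCCGGGGA-3'

The reverse primer's reverse complement CGAATATTGTCGCCTC matches the template at positions 72–87; the product starts at position 24.
The forward primer is identical to the top strand over positions 24–33: CCTCCGGGGA.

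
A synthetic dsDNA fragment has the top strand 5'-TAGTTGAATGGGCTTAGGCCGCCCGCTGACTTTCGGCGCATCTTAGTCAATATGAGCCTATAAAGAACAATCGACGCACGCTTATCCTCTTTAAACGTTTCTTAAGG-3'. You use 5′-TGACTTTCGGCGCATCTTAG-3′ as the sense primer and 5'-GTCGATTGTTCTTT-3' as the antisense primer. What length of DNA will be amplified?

The forward primer matches the template at positions 27–46.
Reverse complement of the reverse primer: AAAGAACAATCGAC. This occurs on the top strand at positions 62–75.
The product runs from position 27 to position 75, so its length is 75 − 27 + 1 = 49 bp.

49 bp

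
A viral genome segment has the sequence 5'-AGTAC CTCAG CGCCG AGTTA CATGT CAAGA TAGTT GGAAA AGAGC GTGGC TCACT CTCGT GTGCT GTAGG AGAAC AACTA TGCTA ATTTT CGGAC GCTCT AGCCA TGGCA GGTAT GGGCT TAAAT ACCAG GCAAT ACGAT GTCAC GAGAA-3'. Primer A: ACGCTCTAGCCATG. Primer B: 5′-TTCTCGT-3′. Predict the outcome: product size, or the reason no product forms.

Yes — a 57 bp product.

Primer A (ACGCTCTAGCCATG) matches the top strand at positions 94–107; it acts as a forward primer.
Primer B's reverse complement is ACGAGAA, matching the top strand at positions 144–150; it acts as a reverse primer.
The 3' ends face each other across positions 94–150, giving a 57 bp product.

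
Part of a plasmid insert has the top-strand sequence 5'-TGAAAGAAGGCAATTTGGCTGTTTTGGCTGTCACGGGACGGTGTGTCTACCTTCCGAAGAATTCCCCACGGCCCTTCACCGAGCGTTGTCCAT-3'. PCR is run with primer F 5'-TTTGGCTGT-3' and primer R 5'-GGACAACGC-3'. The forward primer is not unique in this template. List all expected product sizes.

The forward primer TTTGGCTGT matches the top strand at positions 14–22, 23–31.
The reverse primer's reverse complement is GCGTTGTCC, matching at positions 83–91.
Each forward site pairs with the reverse site to give a product ending at position 91: sizes 78, 69 bp.

78 bp, 69 bp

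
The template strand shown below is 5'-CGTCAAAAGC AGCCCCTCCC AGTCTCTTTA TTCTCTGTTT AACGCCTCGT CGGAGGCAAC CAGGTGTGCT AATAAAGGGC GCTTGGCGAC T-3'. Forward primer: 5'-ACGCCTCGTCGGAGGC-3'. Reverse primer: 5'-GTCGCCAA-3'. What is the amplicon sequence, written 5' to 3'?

Forward primer ACGCCTCGTCGGAGGC is found on the top strand at positions 42–57.
Taking the reverse complement of GTCGCCAA gives TTGGCGAC, found at positions 83–90 on the template; the primer anneals here to the top strand with its 3' end pointing upstream.
The product is the template from position 42 through 90 (49 bp).

5'-ACGCCTCGTCGGAGGCAACCAGGTGTGCTAATAAAGGGCGCTTGGCGAC-3'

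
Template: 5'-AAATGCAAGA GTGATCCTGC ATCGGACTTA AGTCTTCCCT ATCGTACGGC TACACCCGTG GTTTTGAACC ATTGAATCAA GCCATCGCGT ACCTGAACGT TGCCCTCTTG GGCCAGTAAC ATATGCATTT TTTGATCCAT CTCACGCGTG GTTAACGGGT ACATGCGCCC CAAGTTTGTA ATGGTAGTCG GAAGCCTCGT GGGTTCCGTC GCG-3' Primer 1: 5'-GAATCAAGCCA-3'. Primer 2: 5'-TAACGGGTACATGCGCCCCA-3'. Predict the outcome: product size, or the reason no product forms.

No product — both primers anneal to the same strand and extend in the same direction.

Primer 1 (GAATCAAGCCA) matches the top strand at positions 74–84 (3' end points downstream).
Primer 2 (TAACGGGTACATGCGCCCCA) also matches the top strand directly, at positions 153–172 — its reverse complement TGGGGCGCATGTACCCGTTA is not present.
Both primers anneal to the bottom strand with 3' ends pointing the same way, so neither can prime synthesis back toward the other.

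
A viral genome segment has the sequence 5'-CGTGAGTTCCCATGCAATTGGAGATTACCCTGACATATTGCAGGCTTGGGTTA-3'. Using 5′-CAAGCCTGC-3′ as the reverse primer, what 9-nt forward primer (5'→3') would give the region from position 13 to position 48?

The reverse primer's reverse complement GCAGGCTTG matches the template at positions 40–48; the product starts at position 13.
The forward primer is identical to the top strand over positions 13–21: TGCAATTGG.

5'-TGCAATTGG-3'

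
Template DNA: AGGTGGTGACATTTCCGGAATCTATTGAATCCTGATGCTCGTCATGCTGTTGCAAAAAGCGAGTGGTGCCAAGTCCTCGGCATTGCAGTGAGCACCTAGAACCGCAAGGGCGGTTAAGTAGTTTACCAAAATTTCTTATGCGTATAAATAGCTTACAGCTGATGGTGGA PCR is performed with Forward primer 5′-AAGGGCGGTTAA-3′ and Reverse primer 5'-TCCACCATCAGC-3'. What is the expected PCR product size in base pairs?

64 bp

Forward primer AAGGGCGGTTAA is found on the top strand at positions 106–117.
The reverse primer's reverse complement is GCTGATGGTGGA, which matches the template at positions 158–169.
The product runs from position 106 to position 169, so its length is 169 − 106 + 1 = 64 bp.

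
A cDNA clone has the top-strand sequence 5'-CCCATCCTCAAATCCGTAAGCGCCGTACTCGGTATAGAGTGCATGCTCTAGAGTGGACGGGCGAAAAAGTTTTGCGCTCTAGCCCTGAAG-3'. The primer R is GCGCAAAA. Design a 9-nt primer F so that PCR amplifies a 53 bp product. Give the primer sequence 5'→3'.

5'-GTACTCGGT-3'

The reverse primer's reverse complement TTTTGCGC matches the template at positions 70–77, so the product ends at position 77.
A 53 bp product then starts at position 77 − 53 + 1 = 25.
The forward primer is identical to the top strand there: GTACTCGGT.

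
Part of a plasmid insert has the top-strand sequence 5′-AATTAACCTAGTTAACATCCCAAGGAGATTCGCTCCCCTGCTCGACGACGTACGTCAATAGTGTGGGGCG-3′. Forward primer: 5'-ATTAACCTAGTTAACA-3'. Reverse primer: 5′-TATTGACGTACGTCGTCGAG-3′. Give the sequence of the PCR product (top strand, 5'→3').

5'-ATTAACCTAGTTAACATCCCAAGGAGATTCGCTCCCCTGCTCGACGACGTACGTCAATA-3'

The forward primer matches the template at positions 2–17.
The reverse primer's reverse complement is CTCGACGACGTACGTCAATA, which matches the template at positions 41–60.
The product is the template from position 2 through 60 (59 bp).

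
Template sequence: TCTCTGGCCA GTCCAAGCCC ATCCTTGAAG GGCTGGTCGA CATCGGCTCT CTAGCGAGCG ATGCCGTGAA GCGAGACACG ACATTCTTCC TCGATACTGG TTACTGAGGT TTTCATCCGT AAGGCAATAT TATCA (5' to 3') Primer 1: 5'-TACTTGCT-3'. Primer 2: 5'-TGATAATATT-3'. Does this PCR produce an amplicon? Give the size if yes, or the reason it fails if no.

Primer 1 (TACTTGCT) does not match the top strand, and its reverse complement AGCAAGTA does not match either.
With no annealing site for primer 1, no amplification occurs.

No product — primer 1 has no binding site in the template.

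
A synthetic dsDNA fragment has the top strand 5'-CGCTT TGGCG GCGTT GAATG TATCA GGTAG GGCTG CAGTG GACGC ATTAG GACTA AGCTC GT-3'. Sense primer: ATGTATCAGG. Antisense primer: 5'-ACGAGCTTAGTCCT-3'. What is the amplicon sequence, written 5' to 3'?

5'-ATGTATCAGGTAGGGCTGCAGTGGACGCATTAGGACTAAGCTCGT-3'

Forward primer ATGTATCAGG is found on the top strand at positions 18–27.
Taking the reverse complement of ACGAGCTTAGTCCT gives AGGACTAAGCTCGT, found at positions 49–62 on the template; the primer anneals here to the top strand with its 3' end pointing upstream.
The product is the template from position 18 through 62 (45 bp).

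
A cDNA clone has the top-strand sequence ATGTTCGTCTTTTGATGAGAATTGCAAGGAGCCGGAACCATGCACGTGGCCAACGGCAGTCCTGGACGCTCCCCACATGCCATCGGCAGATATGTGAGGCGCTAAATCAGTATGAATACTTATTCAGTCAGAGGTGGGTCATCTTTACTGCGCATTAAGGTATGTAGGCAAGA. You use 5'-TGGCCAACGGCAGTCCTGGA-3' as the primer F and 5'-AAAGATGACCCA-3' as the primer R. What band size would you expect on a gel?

The forward primer matches the template at positions 47–66.
Taking the reverse complement of AAAGATGACCCA gives TGGGTCATCTTT, found at positions 135–146 on the template; the primer anneals here to the top strand with its 3' end pointing upstream.
The product runs from position 47 to position 146, so its length is 146 − 47 + 1 = 100 bp.

100 bp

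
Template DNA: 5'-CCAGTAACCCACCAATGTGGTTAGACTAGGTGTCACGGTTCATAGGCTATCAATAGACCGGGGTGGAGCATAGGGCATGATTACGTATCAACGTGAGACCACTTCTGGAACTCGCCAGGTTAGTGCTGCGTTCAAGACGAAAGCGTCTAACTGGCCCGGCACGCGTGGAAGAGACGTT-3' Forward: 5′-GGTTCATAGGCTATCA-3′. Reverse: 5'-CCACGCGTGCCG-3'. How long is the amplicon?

Scanning the template, GGTTCATAGGCTATCA occurs at positions 37–52; this primer anneals to the bottom strand there with its 3' end pointing downstream.
Taking the reverse complement of CCACGCGTGCCG gives CGGCACGCGTGG, found at positions 157–168 on the template; the primer anneals here to the top strand with its 3' end pointing upstream.
Product length = (reverse-primer end) − (forward-primer start) + 1 = 168 − 37 + 1 = 132 bp.

132 bp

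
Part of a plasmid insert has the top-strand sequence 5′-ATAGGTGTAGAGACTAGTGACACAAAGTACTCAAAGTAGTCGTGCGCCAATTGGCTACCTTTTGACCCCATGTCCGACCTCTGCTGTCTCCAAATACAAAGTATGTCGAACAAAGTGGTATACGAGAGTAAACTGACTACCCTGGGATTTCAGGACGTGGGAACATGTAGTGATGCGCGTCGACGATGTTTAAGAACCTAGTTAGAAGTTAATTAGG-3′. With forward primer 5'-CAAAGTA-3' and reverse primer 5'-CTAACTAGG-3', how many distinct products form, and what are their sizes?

The forward primer CAAAGTA matches the top strand at positions 23–29, 32–38, 97–103.
The reverse primer's reverse complement is CCTAGTTAG, matching at positions 197–205.
Each forward site pairs with the reverse site to give a product ending at position 205: sizes 183, 174, 109 bp.

Three products: 183 bp, 174 bp, 109 bp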